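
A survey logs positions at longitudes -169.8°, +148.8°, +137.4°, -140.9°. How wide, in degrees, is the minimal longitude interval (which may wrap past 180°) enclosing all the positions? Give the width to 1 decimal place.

81.7°

Sort the longitudes: -169.8°, -140.9°, +137.4°, +148.8°.
Eastward gaps between consecutive values (wrapping around): 28.9°, 278.3°, 11.4°, 41.4°.
Largest gap = 278.3° ⇒ minimal covering band is its complement: 360° − 278.3° = 81.7°.
Band runs from +137.4° eastward to -140.9°, crossing the antimeridian.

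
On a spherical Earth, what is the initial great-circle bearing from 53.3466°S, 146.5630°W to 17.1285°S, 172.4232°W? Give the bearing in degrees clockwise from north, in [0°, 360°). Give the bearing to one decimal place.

321.0°

Δλ = -172.4232 − -146.5630 = -25.8602°.
θ = atan2( sin Δλ · cos φ₂ , cos φ₁ · sin φ₂ − sin φ₁ · cos φ₂ · cos Δλ )
  = atan2(-0.41683, 0.51409) = -39.036° → normalised to [0°, 360°): 320.964°.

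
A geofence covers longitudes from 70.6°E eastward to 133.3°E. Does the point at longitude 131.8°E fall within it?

Yes

Band width going east from +70.6° to +133.3°: ((133.3 − 70.6) mod 360) = 62.7°.
Offset of +131.8° east of the west edge: ((131.8 − 70.6) mod 360) = 61.2°.
61.2° ≤ 62.7° ⇒ inside.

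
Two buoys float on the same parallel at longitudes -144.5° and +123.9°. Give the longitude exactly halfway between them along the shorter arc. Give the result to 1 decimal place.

+169.7°

Signed shortest Δλ from -144.5° to +123.9° is -91.6°.
Midpoint longitude = -144.5° + (-91.6°)/2 = -144.5° − 45.8° = -190.3°.
Normalise into (−180°, 180°]: +169.7°.
(The naïve average (-144.5 + +123.9)/2 = -10.3° is on the wrong side of the globe.)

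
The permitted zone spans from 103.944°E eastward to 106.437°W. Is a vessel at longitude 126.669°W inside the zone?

Yes

Band width going east from +103.944° to -106.437°: ((-106.437 − 103.944) mod 360) = 149.619°.
Offset of -126.669° east of the west edge: ((-126.669 − 103.944) mod 360) = 129.387°.
129.387° ≤ 149.619° ⇒ inside.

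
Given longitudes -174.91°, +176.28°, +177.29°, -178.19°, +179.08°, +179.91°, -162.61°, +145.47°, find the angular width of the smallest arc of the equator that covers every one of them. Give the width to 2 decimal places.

Sort the longitudes: -178.19°, -174.91°, -162.61°, +145.47°, +176.28°, +177.29°, +179.08°, +179.91°.
Eastward gaps between consecutive values (wrapping around): 3.28°, 12.30°, 308.08°, 30.81°, 1.01°, 1.79°, 0.83°, 1.90°.
Largest gap = 308.08° ⇒ minimal covering band is its complement: 360° − 308.08° = 51.92°.
Band runs from +145.47° eastward to -162.61°, crossing the antimeridian.

51.92°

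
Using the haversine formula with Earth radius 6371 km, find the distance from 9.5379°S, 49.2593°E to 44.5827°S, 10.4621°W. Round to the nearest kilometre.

Δλ = -10.4621 − 49.2593 = -59.7214°.
Δφ = -44.5827 − -9.5379 = -35.0448°.
a = sin²(Δφ/2) + cos φ₁ · cos φ₂ · sin²(Δλ/2) = 0.264770.
c = 2·atan2(√a, √(1−a)) = 1.08098 rad → d = 6371·c ≈ 6886.95 km.

6887 km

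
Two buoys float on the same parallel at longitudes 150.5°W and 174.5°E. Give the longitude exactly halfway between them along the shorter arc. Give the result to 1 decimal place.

168.0°W

Signed shortest Δλ from -150.5° to +174.5° is -35.0°.
Midpoint longitude = -150.5° + (-35.0°)/2 = -150.5° − 17.5° = -168.0°.
(The naïve average (-150.5 + +174.5)/2 = 12.0° is on the wrong side of the globe.)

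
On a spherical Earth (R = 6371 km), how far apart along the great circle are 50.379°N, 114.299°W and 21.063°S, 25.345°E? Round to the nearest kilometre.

Δλ = 25.345 − -114.299 = 139.644°.
Δφ = -21.063 − 50.379 = -71.442°.
a = sin²(Δφ/2) + cos φ₁ · cos φ₂ · sin²(Δλ/2) = 0.865160.
c = 2·atan2(√a, √(1−a)) = 2.38959 rad → d = 6371·c ≈ 15224.06 km.

15224 km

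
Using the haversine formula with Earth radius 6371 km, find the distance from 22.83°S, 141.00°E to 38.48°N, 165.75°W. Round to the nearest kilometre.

Δλ = -165.75 − 141.00 = -306.75°; wrapped into (−180°, 180°]: 53.25°.
Δφ = 38.48 − -22.83 = 61.31°.
a = sin²(Δφ/2) + cos φ₁ · cos φ₂ · sin²(Δλ/2) = 0.404869.
c = 2·atan2(√a, √(1−a)) = 1.37937 rad → d = 6371·c ≈ 8787.95 km.

8788 km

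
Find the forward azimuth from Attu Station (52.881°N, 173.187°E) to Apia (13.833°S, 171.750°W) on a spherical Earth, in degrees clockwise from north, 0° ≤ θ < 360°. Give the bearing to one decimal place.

164.2°

Δλ = -171.750 − 173.187 = -344.937°; wrapped into (−180°, 180°]: 15.063°.
θ = atan2( sin Δλ · cos φ₂ , cos φ₁ · sin φ₂ − sin φ₁ · cos φ₂ · cos Δλ )
  = atan2(0.25234, -0.89194) = 164.203° → normalised to [0°, 360°): 164.203°.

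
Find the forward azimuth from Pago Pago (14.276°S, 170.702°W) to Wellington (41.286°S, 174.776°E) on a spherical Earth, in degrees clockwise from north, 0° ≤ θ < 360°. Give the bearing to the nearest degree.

202°

Δλ = 174.776 − -170.702 = 345.478°; wrapped into (−180°, 180°]: -14.522°.
θ = atan2( sin Δλ · cos φ₂ , cos φ₁ · sin φ₂ − sin φ₁ · cos φ₂ · cos Δλ )
  = atan2(-0.18842, -0.46007) = -157.728° → normalised to [0°, 360°): 202.272°.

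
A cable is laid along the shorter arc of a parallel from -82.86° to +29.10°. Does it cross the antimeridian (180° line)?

No

Signed shortest Δλ = ((29.10 − -82.86 + 180) mod 360) − 180 = 111.96°.
Going east by 111.96° from -82.86° reaches +29.10° without touching 180°.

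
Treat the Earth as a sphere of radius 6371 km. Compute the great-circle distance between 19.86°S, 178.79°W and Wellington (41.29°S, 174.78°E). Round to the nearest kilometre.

Δλ = 174.78 − -178.79 = 353.57°; wrapped into (−180°, 180°]: -6.43°.
Δφ = -41.29 − -19.86 = -21.43°.
a = sin²(Δφ/2) + cos φ₁ · cos φ₂ · sin²(Δλ/2) = 0.036790.
c = 2·atan2(√a, √(1−a)) = 0.38601 rad → d = 6371·c ≈ 2459.26 km.

2459 km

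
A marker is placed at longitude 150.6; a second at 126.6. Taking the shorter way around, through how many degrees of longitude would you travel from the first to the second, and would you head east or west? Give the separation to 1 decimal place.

24.0° west

Raw difference: 126.6 − 150.6 = -24.0°.
Normalise into (−180°, 180°]: -24.0° stays -24.0°.
Negative ⇒ the second point lies to the west; separation 24.0°.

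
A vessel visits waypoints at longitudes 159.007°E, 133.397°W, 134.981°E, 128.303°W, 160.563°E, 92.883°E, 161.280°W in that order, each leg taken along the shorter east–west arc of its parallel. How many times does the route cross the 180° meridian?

Leg 1: +159.007° → -133.397°, shortest Δλ = 67.596° (east) — crosses 180°.
Leg 2: -133.397° → +134.981°, shortest Δλ = -91.622° (west) — crosses 180°.
Leg 3: +134.981° → -128.303°, shortest Δλ = 96.716° (east) — crosses 180°.
Leg 4: -128.303° → +160.563°, shortest Δλ = -71.134° (west) — crosses 180°.
Leg 5: +160.563° → +92.883°, shortest Δλ = -67.68° (west) — does not cross 180°.
Leg 6: +92.883° → -161.280°, shortest Δλ = 105.837° (east) — crosses 180°.
Total crossings: 5.

5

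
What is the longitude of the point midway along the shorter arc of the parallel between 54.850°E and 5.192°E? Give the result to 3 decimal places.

Signed shortest Δλ from +54.850° to +5.192° is -49.658°.
Midpoint longitude = +54.850° + (-49.658°)/2 = +54.850° − 24.829° = +30.021°.

30.021°E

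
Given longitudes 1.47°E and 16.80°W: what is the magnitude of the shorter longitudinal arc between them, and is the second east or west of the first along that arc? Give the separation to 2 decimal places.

Raw difference: -16.80 − 1.47 = -18.27°.
Normalise into (−180°, 180°]: -18.27° stays -18.27°.
Negative ⇒ the second point lies to the west; separation 18.27°.

18.27° west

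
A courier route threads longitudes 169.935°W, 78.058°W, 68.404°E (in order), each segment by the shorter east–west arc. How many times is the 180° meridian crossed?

Leg 1: -169.935° → -78.058°, shortest Δλ = 91.877° (east) — does not cross 180°.
Leg 2: -78.058° → +68.404°, shortest Δλ = 146.462° (east) — does not cross 180°.
Total crossings: 0.

0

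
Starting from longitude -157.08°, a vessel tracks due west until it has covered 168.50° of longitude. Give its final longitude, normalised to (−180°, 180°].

+34.42°

Start at -157.08°; shift −168.50° → -325.58°.
-325.58° lies outside (−180°, 180°]; add 360° → +34.42°.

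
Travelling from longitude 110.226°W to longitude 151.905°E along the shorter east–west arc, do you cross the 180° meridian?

Yes

Naïve |151.905 − -110.226| = 262.131° > 180°, so the shorter arc goes the other way round — across 180°.
Signed shortest Δλ = ((151.905 − -110.226 + 180) mod 360) − 180 = -97.869°.
Going west by 97.869° from -110.226° passes through 180° before reaching +151.905°.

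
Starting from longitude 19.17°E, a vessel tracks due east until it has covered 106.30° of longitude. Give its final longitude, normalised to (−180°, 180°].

Start at +19.17°; shift +106.30° → +125.47°.
+125.47° already lies in (−180°, 180°].

125.47°E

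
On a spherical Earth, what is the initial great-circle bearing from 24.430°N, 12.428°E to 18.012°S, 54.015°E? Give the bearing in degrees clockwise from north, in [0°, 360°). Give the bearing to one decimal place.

132.4°

Δλ = 54.015 − 12.428 = 41.587°.
θ = atan2( sin Δλ · cos φ₂ , cos φ₁ · sin φ₂ − sin φ₁ · cos φ₂ · cos Δλ )
  = atan2(0.63123, -0.57571) = 132.366° → normalised to [0°, 360°): 132.366°.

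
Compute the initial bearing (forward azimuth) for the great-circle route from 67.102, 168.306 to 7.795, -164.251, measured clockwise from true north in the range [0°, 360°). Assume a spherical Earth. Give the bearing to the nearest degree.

149°

Δλ = -164.251 − 168.306 = -332.557°; wrapped into (−180°, 180°]: 27.443°.
θ = atan2( sin Δλ · cos φ₂ , cos φ₁ · sin φ₂ − sin φ₁ · cos φ₂ · cos Δλ )
  = atan2(0.45661, -0.75721) = 148.909° → normalised to [0°, 360°): 148.909°.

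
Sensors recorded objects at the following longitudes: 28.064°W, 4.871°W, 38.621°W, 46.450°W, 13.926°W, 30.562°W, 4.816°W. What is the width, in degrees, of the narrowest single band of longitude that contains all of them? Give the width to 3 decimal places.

Sort the longitudes: -46.450°, -38.621°, -30.562°, -28.064°, -13.926°, -4.871°, -4.816°.
Eastward gaps between consecutive values (wrapping around): 7.829°, 8.059°, 2.498°, 14.138°, 9.055°, 0.055°, 318.366°.
Largest gap = 318.366° ⇒ minimal covering band is its complement: 360° − 318.366° = 41.634°.
Band runs from -46.450° eastward to -4.816°.

41.634°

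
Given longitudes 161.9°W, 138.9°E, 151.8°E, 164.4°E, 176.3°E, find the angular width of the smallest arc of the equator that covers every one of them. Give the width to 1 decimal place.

59.2°

Sort the longitudes: -161.9°, +138.9°, +151.8°, +164.4°, +176.3°.
Eastward gaps between consecutive values (wrapping around): 300.8°, 12.9°, 12.6°, 11.9°, 21.8°.
Largest gap = 300.8° ⇒ minimal covering band is its complement: 360° − 300.8° = 59.2°.
Band runs from +138.9° eastward to -161.9°, crossing the antimeridian.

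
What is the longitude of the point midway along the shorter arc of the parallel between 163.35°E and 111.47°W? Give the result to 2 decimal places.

Signed shortest Δλ from +163.35° to -111.47° is +85.18°.
Midpoint longitude = +163.35° + (+85.18°)/2 = +163.35° + 42.59° = +205.94°.
Normalise into (−180°, 180°]: -154.06°.
(The naïve average (+163.35 + -111.47)/2 = 25.94° is on the wrong side of the globe.)

154.06°W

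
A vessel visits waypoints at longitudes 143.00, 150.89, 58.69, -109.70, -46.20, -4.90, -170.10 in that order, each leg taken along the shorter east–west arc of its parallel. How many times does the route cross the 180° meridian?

Leg 1: +143.00° → +150.89°, shortest Δλ = 7.89° (east) — does not cross 180°.
Leg 2: +150.89° → +58.69°, shortest Δλ = -92.2° (west) — does not cross 180°.
Leg 3: +58.69° → -109.70°, shortest Δλ = -168.39° (west) — does not cross 180°.
Leg 4: -109.70° → -46.20°, shortest Δλ = 63.5° (east) — does not cross 180°.
Leg 5: -46.20° → -4.90°, shortest Δλ = 41.3° (east) — does not cross 180°.
Leg 6: -4.90° → -170.10°, shortest Δλ = -165.2° (west) — does not cross 180°.
Total crossings: 0.

0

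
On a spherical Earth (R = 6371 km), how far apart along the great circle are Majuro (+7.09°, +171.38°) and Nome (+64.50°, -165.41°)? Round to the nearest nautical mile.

3586 nmi

Δλ = -165.41 − 171.38 = -336.79°; wrapped into (−180°, 180°]: 23.21°.
Δφ = 64.50 − 7.09 = 57.41°.
a = sin²(Δφ/2) + cos φ₁ · cos φ₂ · sin²(Δλ/2) = 0.247976.
c = 2·atan2(√a, √(1−a)) = 1.04252 rad → d = 6371·c ≈ 6641.88 km ≈ 3586.33 nmi.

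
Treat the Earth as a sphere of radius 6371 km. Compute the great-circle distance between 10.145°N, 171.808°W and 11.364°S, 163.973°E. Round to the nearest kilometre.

3590 km

Δλ = 163.973 − -171.808 = 335.781°; wrapped into (−180°, 180°]: -24.219°.
Δφ = -11.364 − 10.145 = -21.509°.
a = sin²(Δφ/2) + cos φ₁ · cos φ₂ · sin²(Δλ/2) = 0.077291.
c = 2·atan2(√a, √(1−a)) = 0.56345 rad → d = 6371·c ≈ 3589.72 km.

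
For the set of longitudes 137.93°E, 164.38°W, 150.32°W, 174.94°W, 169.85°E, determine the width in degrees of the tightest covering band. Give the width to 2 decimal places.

Sort the longitudes: -174.94°, -164.38°, -150.32°, +137.93°, +169.85°.
Eastward gaps between consecutive values (wrapping around): 10.56°, 14.06°, 288.25°, 31.92°, 15.21°.
Largest gap = 288.25° ⇒ minimal covering band is its complement: 360° − 288.25° = 71.75°.
Band runs from +137.93° eastward to -150.32°, crossing the antimeridian.

71.75°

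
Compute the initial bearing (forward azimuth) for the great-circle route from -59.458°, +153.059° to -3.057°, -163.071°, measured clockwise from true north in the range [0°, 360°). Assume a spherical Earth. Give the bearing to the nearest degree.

Δλ = -163.071 − 153.059 = -316.130°; wrapped into (−180°, 180°]: 43.870°.
θ = atan2( sin Δλ · cos φ₂ , cos φ₁ · sin φ₂ − sin φ₁ · cos φ₂ · cos Δλ )
  = atan2(0.69204, 0.59291) = 49.411° → normalised to [0°, 360°): 49.411°.

49°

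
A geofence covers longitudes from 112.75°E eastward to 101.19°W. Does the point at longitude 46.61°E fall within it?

Band width going east from +112.75° to -101.19°: ((-101.19 − 112.75) mod 360) = 146.06°.
Offset of +46.61° east of the west edge: ((46.61 − 112.75) mod 360) = 293.86°.
293.86° > 146.06° ⇒ outside.

No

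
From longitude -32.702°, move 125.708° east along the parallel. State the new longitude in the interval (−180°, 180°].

+93.006°

Start at -32.702°; shift +125.708° → +93.006°.
+93.006° already lies in (−180°, 180°].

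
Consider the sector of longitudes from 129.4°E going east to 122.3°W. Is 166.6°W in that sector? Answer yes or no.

Yes

Band width going east from +129.4° to -122.3°: ((-122.3 − 129.4) mod 360) = 108.3°.
Offset of -166.6° east of the west edge: ((-166.6 − 129.4) mod 360) = 64.0°.
64.0° ≤ 108.3° ⇒ inside.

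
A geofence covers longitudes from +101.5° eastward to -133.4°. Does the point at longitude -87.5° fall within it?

Band width going east from +101.5° to -133.4°: ((-133.4 − 101.5) mod 360) = 125.1°.
Offset of -87.5° east of the west edge: ((-87.5 − 101.5) mod 360) = 171.0°.
171.0° > 125.1° ⇒ outside.

No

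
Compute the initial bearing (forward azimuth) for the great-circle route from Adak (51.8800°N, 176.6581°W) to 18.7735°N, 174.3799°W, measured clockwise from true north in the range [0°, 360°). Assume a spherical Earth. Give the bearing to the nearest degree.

Δλ = -174.3799 − -176.6581 = 2.2782°.
θ = atan2( sin Δλ · cos φ₂ , cos φ₁ · sin φ₂ − sin φ₁ · cos φ₂ · cos Δλ )
  = atan2(0.03764, -0.54561) = 176.054° → normalised to [0°, 360°): 176.054°.

176°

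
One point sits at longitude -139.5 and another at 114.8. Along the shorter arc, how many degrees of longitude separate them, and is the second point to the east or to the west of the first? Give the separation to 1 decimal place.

Raw difference: 114.8 − -139.5 = 254.3°.
Normalise into (−180°, 180°]: 254.3° − 360° = -105.7°.
Negative ⇒ the second point lies to the west; separation 105.7°.

105.7° west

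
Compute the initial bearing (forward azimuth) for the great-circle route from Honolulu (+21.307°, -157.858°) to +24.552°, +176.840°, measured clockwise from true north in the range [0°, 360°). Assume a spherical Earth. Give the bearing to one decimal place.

Δλ = 176.840 − -157.858 = 334.698°; wrapped into (−180°, 180°]: -25.302°.
θ = atan2( sin Δλ · cos φ₂ , cos φ₁ · sin φ₂ − sin φ₁ · cos φ₂ · cos Δλ )
  = atan2(-0.38875, 0.08831) = -77.201° → normalised to [0°, 360°): 282.799°.

282.8°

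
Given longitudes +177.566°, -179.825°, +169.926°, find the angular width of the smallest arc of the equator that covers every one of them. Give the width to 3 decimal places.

10.249°

Sort the longitudes: -179.825°, +169.926°, +177.566°.
Eastward gaps between consecutive values (wrapping around): 349.751°, 7.640°, 2.609°.
Largest gap = 349.751° ⇒ minimal covering band is its complement: 360° − 349.751° = 10.249°.
Band runs from +169.926° eastward to -179.825°, crossing the antimeridian.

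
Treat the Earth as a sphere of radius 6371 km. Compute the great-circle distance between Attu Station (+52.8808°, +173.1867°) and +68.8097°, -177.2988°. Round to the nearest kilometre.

1840 km

Δλ = -177.2988 − 173.1867 = -350.4855°; wrapped into (−180°, 180°]: 9.5145°.
Δφ = 68.8097 − 52.8808 = 15.9289°.
a = sin²(Δφ/2) + cos φ₁ · cos φ₂ · sin²(Δλ/2) = 0.020699.
c = 2·atan2(√a, √(1−a)) = 0.28874 rad → d = 6371·c ≈ 1839.59 km.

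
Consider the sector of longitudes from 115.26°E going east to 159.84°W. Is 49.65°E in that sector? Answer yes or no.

Band width going east from +115.26° to -159.84°: ((-159.84 − 115.26) mod 360) = 84.90°.
Offset of +49.65° east of the west edge: ((49.65 − 115.26) mod 360) = 294.39°.
294.39° > 84.90° ⇒ outside.

No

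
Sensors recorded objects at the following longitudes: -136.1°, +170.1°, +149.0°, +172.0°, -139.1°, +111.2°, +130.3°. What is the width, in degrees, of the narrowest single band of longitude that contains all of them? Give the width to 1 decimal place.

112.7°

Sort the longitudes: -139.1°, -136.1°, +111.2°, +130.3°, +149.0°, +170.1°, +172.0°.
Eastward gaps between consecutive values (wrapping around): 3.0°, 247.3°, 19.1°, 18.7°, 21.1°, 1.9°, 48.9°.
Largest gap = 247.3° ⇒ minimal covering band is its complement: 360° − 247.3° = 112.7°.
Band runs from +111.2° eastward to -136.1°, crossing the antimeridian.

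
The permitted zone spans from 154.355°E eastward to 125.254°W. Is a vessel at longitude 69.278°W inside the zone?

No

Band width going east from +154.355° to -125.254°: ((-125.254 − 154.355) mod 360) = 80.391°.
Offset of -69.278° east of the west edge: ((-69.278 − 154.355) mod 360) = 136.367°.
136.367° > 80.391° ⇒ outside.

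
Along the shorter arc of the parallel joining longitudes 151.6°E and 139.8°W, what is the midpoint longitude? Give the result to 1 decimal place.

Signed shortest Δλ from +151.6° to -139.8° is +68.6°.
Midpoint longitude = +151.6° + (+68.6°)/2 = +151.6° + 34.3° = +185.9°.
Normalise into (−180°, 180°]: -174.1°.
(The naïve average (+151.6 + -139.8)/2 = 5.9° is on the wrong side of the globe.)

174.1°W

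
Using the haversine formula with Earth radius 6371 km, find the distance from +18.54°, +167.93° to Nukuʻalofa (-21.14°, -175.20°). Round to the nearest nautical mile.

2581 nmi

Δλ = -175.20 − 167.93 = -343.13°; wrapped into (−180°, 180°]: 16.87°.
Δφ = -21.14 − 18.54 = -39.68°.
a = sin²(Δφ/2) + cos φ₁ · cos φ₂ · sin²(Δλ/2) = 0.134216.
c = 2·atan2(√a, √(1−a)) = 0.75018 rad → d = 6371·c ≈ 4779.39 km ≈ 2580.66 nmi.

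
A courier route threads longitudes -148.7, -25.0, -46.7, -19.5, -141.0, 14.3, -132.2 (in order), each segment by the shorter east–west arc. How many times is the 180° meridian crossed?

Leg 1: -148.7° → -25.0°, shortest Δλ = 123.7° (east) — does not cross 180°.
Leg 2: -25.0° → -46.7°, shortest Δλ = -21.7° (west) — does not cross 180°.
Leg 3: -46.7° → -19.5°, shortest Δλ = 27.2° (east) — does not cross 180°.
Leg 4: -19.5° → -141.0°, shortest Δλ = -121.5° (west) — does not cross 180°.
Leg 5: -141.0° → +14.3°, shortest Δλ = 155.3° (east) — does not cross 180°.
Leg 6: +14.3° → -132.2°, shortest Δλ = -146.5° (west) — does not cross 180°.
Total crossings: 0.

0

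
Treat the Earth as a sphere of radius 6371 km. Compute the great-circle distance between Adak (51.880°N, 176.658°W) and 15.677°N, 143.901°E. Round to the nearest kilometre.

5316 km

Δλ = 143.901 − -176.658 = 320.559°; wrapped into (−180°, 180°]: -39.441°.
Δφ = 15.677 − 51.880 = -36.203°.
a = sin²(Δφ/2) + cos φ₁ · cos φ₂ · sin²(Δλ/2) = 0.164208.
c = 2·atan2(√a, √(1−a)) = 0.83445 rad → d = 6371·c ≈ 5316.29 km.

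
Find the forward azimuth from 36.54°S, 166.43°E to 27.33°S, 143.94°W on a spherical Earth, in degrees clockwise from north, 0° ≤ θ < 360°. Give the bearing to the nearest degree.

92°

Δλ = -143.94 − 166.43 = -310.37°; wrapped into (−180°, 180°]: 49.63°.
θ = atan2( sin Δλ · cos φ₂ , cos φ₁ · sin φ₂ − sin φ₁ · cos φ₂ · cos Δλ )
  = atan2(0.67683, -0.02628) = 92.223° → normalised to [0°, 360°): 92.223°.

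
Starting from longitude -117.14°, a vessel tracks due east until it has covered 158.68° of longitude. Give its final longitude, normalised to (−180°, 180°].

+41.54°

Start at -117.14°; shift +158.68° → +41.54°.
+41.54° already lies in (−180°, 180°].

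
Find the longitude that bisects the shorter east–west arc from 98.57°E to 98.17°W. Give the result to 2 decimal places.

Signed shortest Δλ from +98.57° to -98.17° is +163.26°.
Midpoint longitude = +98.57° + (+163.26°)/2 = +98.57° + 81.63° = +180.20°.
Normalise into (−180°, 180°]: -179.80°.
(The naïve average (+98.57 + -98.17)/2 = 0.2° is on the wrong side of the globe.)

179.80°W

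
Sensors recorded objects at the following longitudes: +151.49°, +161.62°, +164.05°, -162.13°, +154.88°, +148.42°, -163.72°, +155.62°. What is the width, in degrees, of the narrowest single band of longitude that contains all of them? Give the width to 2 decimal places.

Sort the longitudes: -163.72°, -162.13°, +148.42°, +151.49°, +154.88°, +155.62°, +161.62°, +164.05°.
Eastward gaps between consecutive values (wrapping around): 1.59°, 310.55°, 3.07°, 3.39°, 0.74°, 6.00°, 2.43°, 32.23°.
Largest gap = 310.55° ⇒ minimal covering band is its complement: 360° − 310.55° = 49.45°.
Band runs from +148.42° eastward to -162.13°, crossing the antimeridian.

49.45°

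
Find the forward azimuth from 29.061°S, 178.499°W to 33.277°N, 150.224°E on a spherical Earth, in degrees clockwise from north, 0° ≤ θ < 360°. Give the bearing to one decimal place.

Δλ = 150.224 − -178.499 = 328.723°; wrapped into (−180°, 180°]: -31.277°.
θ = atan2( sin Δλ · cos φ₂ , cos φ₁ · sin φ₂ − sin φ₁ · cos φ₂ · cos Δλ )
  = atan2(-0.43405, 0.82668) = -27.701° → normalised to [0°, 360°): 332.299°.

332.3°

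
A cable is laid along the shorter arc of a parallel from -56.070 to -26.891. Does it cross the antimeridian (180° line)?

Signed shortest Δλ = ((-26.891 − -56.070 + 180) mod 360) − 180 = 29.179°.
Going east by 29.179° from -56.070° reaches -26.891° without touching 180°.

No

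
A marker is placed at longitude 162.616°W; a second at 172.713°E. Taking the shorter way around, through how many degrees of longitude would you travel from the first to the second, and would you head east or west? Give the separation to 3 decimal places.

24.671° west

Raw difference: 172.713 − -162.616 = 335.329°.
Normalise into (−180°, 180°]: 335.329° − 360° = -24.671°.
Negative ⇒ the second point lies to the west; separation 24.671°.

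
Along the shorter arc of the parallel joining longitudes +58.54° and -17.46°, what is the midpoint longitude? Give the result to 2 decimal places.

Signed shortest Δλ from +58.54° to -17.46° is -76.00°.
Midpoint longitude = +58.54° + (-76.00°)/2 = +58.54° − 38.00° = +20.54°.

+20.54°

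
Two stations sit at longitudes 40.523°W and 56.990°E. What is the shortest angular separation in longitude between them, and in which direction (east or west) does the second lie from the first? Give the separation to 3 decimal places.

97.513° east

Raw difference: 56.990 − -40.523 = 97.513°.
Normalise into (−180°, 180°]: 97.513° stays 97.513°.
Positive ⇒ the second point lies to the east; separation 97.513°.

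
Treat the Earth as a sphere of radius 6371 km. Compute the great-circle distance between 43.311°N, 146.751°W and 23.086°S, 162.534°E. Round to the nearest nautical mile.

4869 nmi

Δλ = 162.534 − -146.751 = 309.285°; wrapped into (−180°, 180°]: -50.715°.
Δφ = -23.086 − 43.311 = -66.397°.
a = sin²(Δφ/2) + cos φ₁ · cos φ₂ · sin²(Δλ/2) = 0.422571.
c = 2·atan2(√a, √(1−a)) = 1.41531 rad → d = 6371·c ≈ 9016.96 km ≈ 4868.77 nmi.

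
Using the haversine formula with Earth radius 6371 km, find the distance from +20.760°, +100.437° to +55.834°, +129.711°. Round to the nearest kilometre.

Δλ = 129.711 − 100.437 = 29.274°.
Δφ = 55.834 − 20.760 = 35.074°.
a = sin²(Δφ/2) + cos φ₁ · cos φ₂ · sin²(Δλ/2) = 0.124327.
c = 2·atan2(√a, √(1−a)) = 0.72070 rad → d = 6371·c ≈ 4591.55 km.

4592 km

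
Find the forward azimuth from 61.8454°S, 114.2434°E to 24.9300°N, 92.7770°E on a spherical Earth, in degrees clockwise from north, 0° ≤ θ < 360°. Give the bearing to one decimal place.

340.6°

Δλ = 92.7770 − 114.2434 = -21.4664°.
θ = atan2( sin Δλ · cos φ₂ , cos φ₁ · sin φ₂ − sin φ₁ · cos φ₂ · cos Δλ )
  = atan2(-0.33186, 0.94296) = -19.389° → normalised to [0°, 360°): 340.611°.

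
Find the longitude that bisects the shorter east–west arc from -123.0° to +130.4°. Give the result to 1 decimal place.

Signed shortest Δλ from -123.0° to +130.4° is -106.6°.
Midpoint longitude = -123.0° + (-106.6°)/2 = -123.0° − 53.3° = -176.3°.
(The naïve average (-123.0 + +130.4)/2 = 3.7° is on the wrong side of the globe.)

-176.3°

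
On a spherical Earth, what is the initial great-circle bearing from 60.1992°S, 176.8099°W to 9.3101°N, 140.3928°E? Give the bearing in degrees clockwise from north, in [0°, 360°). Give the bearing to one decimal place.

Δλ = 140.3928 − -176.8099 = 317.2027°; wrapped into (−180°, 180°]: -42.7973°.
θ = atan2( sin Δλ · cos φ₂ , cos φ₁ · sin φ₂ − sin φ₁ · cos φ₂ · cos Δλ )
  = atan2(-0.67046, 0.70874) = -43.410° → normalised to [0°, 360°): 316.590°.

316.6°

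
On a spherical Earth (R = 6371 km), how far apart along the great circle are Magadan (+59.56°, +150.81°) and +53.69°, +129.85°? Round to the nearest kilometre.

Δλ = 129.85 − 150.81 = -20.96°.
Δφ = 53.69 − 59.56 = -5.87°.
a = sin²(Δφ/2) + cos φ₁ · cos φ₂ · sin²(Δλ/2) = 0.012547.
c = 2·atan2(√a, √(1−a)) = 0.22450 rad → d = 6371·c ≈ 1430.30 km.

1430 km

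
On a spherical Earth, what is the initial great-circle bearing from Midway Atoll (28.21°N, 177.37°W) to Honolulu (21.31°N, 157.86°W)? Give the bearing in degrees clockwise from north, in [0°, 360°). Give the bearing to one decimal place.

107.0°

Δλ = -157.86 − -177.37 = 19.51°.
θ = atan2( sin Δλ · cos φ₂ , cos φ₁ · sin φ₂ − sin φ₁ · cos φ₂ · cos Δλ )
  = atan2(0.31114, -0.09485) = 106.954° → normalised to [0°, 360°): 106.954°.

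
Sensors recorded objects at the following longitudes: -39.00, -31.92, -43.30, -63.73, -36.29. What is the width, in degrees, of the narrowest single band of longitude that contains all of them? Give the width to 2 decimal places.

Sort the longitudes: -63.73°, -43.30°, -39.00°, -36.29°, -31.92°.
Eastward gaps between consecutive values (wrapping around): 20.43°, 4.30°, 2.71°, 4.37°, 328.19°.
Largest gap = 328.19° ⇒ minimal covering band is its complement: 360° − 328.19° = 31.81°.
Band runs from -63.73° eastward to -31.92°.

31.81°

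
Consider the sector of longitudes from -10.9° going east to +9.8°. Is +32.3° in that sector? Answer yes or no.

No

Band width going east from -10.9° to +9.8°: ((9.8 − -10.9) mod 360) = 20.7°.
Offset of +32.3° east of the west edge: ((32.3 − -10.9) mod 360) = 43.2°.
43.2° > 20.7° ⇒ outside.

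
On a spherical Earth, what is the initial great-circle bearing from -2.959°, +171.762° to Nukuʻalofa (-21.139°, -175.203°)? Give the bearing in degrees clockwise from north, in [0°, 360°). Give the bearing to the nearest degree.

Δλ = -175.203 − 171.762 = -346.965°; wrapped into (−180°, 180°]: 13.035°.
θ = atan2( sin Δλ · cos φ₂ , cos φ₁ · sin φ₂ − sin φ₁ · cos φ₂ · cos Δλ )
  = atan2(0.21037, -0.31324) = 146.115° → normalised to [0°, 360°): 146.115°.

146°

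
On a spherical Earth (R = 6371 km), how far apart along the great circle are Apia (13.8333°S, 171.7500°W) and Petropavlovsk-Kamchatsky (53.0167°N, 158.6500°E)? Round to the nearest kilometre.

Δλ = 158.6500 − -171.7500 = 330.4000°; wrapped into (−180°, 180°]: -29.6000°.
Δφ = 53.0167 − -13.8333 = 66.8500°.
a = sin²(Δφ/2) + cos φ₁ · cos φ₂ · sin²(Δλ/2) = 0.341546.
c = 2·atan2(√a, √(1−a)) = 1.24833 rad → d = 6371·c ≈ 7953.11 km.

7953 km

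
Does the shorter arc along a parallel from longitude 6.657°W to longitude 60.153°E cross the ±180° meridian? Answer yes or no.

Signed shortest Δλ = ((60.153 − -6.657 + 180) mod 360) − 180 = 66.81°.
Going east by 66.81° from -6.657° reaches +60.153° without touching 180°.

No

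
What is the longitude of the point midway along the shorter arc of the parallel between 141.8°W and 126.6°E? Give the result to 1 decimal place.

172.4°E

Signed shortest Δλ from -141.8° to +126.6° is -91.6°.
Midpoint longitude = -141.8° + (-91.6°)/2 = -141.8° − 45.8° = -187.6°.
Normalise into (−180°, 180°]: +172.4°.
(The naïve average (-141.8 + +126.6)/2 = -7.6° is on the wrong side of the globe.)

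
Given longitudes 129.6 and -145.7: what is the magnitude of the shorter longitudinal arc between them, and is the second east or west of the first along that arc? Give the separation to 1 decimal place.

Raw difference: -145.7 − 129.6 = -275.3°.
Normalise into (−180°, 180°]: -275.3° + 360° = 84.7°.
Positive ⇒ the second point lies to the east; separation 84.7°.

84.7° east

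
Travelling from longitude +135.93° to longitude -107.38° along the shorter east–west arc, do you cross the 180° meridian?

Naïve |-107.38 − 135.93| = 243.31° > 180°, so the shorter arc goes the other way round — across 180°.
Signed shortest Δλ = ((-107.38 − 135.93 + 180) mod 360) − 180 = 116.69°.
Going east by 116.69° from +135.93° passes through 180° before reaching -107.38°.

Yes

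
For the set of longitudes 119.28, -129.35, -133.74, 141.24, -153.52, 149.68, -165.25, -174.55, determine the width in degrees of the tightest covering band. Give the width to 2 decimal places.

Sort the longitudes: -174.55°, -165.25°, -153.52°, -133.74°, -129.35°, +119.28°, +141.24°, +149.68°.
Eastward gaps between consecutive values (wrapping around): 9.30°, 11.73°, 19.78°, 4.39°, 248.63°, 21.96°, 8.44°, 35.77°.
Largest gap = 248.63° ⇒ minimal covering band is its complement: 360° − 248.63° = 111.37°.
Band runs from +119.28° eastward to -129.35°, crossing the antimeridian.

111.37°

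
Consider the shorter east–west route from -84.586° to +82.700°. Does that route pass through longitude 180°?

No

Signed shortest Δλ = ((82.700 − -84.586 + 180) mod 360) − 180 = 167.286°.
Going east by 167.286° from -84.586° reaches +82.700° without touching 180°.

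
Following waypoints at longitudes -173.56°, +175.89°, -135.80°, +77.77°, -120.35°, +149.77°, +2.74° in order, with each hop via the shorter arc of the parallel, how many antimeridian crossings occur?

5

Leg 1: -173.56° → +175.89°, shortest Δλ = -10.55° (west) — crosses 180°.
Leg 2: +175.89° → -135.80°, shortest Δλ = 48.31° (east) — crosses 180°.
Leg 3: -135.80° → +77.77°, shortest Δλ = -146.43° (west) — crosses 180°.
Leg 4: +77.77° → -120.35°, shortest Δλ = 161.88° (east) — crosses 180°.
Leg 5: -120.35° → +149.77°, shortest Δλ = -89.88° (west) — crosses 180°.
Leg 6: +149.77° → +2.74°, shortest Δλ = -147.03° (west) — does not cross 180°.
Total crossings: 5.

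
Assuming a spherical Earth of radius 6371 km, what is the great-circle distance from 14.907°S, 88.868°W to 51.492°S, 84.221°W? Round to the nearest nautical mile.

2208 nmi

Δλ = -84.221 − -88.868 = 4.647°.
Δφ = -51.492 − -14.907 = -36.585°.
a = sin²(Δφ/2) + cos φ₁ · cos φ₂ · sin²(Δλ/2) = 0.099502.
c = 2·atan2(√a, √(1−a)) = 0.64184 rad → d = 6371·c ≈ 4089.16 km ≈ 2207.97 nmi.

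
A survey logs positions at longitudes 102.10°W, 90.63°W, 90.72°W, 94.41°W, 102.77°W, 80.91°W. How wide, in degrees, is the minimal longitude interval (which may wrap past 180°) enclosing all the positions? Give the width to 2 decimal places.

21.86°

Sort the longitudes: -102.77°, -102.10°, -94.41°, -90.72°, -90.63°, -80.91°.
Eastward gaps between consecutive values (wrapping around): 0.67°, 7.69°, 3.69°, 0.09°, 9.72°, 338.14°.
Largest gap = 338.14° ⇒ minimal covering band is its complement: 360° − 338.14° = 21.86°.
Band runs from -102.77° eastward to -80.91°.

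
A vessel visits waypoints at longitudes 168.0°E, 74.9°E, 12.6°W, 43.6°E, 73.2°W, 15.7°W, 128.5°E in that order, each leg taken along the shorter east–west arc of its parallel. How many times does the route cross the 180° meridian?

Leg 1: +168.0° → +74.9°, shortest Δλ = -93.1° (west) — does not cross 180°.
Leg 2: +74.9° → -12.6°, shortest Δλ = -87.5° (west) — does not cross 180°.
Leg 3: -12.6° → +43.6°, shortest Δλ = 56.2° (east) — does not cross 180°.
Leg 4: +43.6° → -73.2°, shortest Δλ = -116.8° (west) — does not cross 180°.
Leg 5: -73.2° → -15.7°, shortest Δλ = 57.5° (east) — does not cross 180°.
Leg 6: -15.7° → +128.5°, shortest Δλ = 144.2° (east) — does not cross 180°.
Total crossings: 0.

0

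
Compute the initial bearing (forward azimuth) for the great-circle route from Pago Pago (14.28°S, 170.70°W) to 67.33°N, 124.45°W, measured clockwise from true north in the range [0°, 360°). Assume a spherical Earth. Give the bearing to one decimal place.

16.2°

Δλ = -124.45 − -170.70 = 46.25°.
θ = atan2( sin Δλ · cos φ₂ , cos φ₁ · sin φ₂ − sin φ₁ · cos φ₂ · cos Δλ )
  = atan2(0.27842, 0.95997) = 16.173° → normalised to [0°, 360°): 16.173°.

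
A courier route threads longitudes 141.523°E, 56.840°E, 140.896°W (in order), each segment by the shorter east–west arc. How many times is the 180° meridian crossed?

1

Leg 1: +141.523° → +56.840°, shortest Δλ = -84.683° (west) — does not cross 180°.
Leg 2: +56.840° → -140.896°, shortest Δλ = 162.264° (east) — crosses 180°.
Total crossings: 1.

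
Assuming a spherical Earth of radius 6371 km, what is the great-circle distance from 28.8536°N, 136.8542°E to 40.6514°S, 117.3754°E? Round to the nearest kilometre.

7985 km

Δλ = 117.3754 − 136.8542 = -19.4788°.
Δφ = -40.6514 − 28.8536 = -69.5050°.
a = sin²(Δφ/2) + cos φ₁ · cos φ₂ · sin²(Δλ/2) = 0.343954.
c = 2·atan2(√a, √(1−a)) = 1.25340 rad → d = 6371·c ≈ 7985.42 km.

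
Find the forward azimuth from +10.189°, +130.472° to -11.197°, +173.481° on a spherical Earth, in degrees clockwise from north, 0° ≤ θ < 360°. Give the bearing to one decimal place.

115.4°

Δλ = 173.481 − 130.472 = 43.009°.
θ = atan2( sin Δλ · cos φ₂ , cos φ₁ · sin φ₂ − sin φ₁ · cos φ₂ · cos Δλ )
  = atan2(0.66913, -0.31801) = 115.420° → normalised to [0°, 360°): 115.420°.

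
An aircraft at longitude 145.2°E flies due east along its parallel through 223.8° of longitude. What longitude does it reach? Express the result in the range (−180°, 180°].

9.0°E

Start at +145.2°; shift +223.8° → +369.0°.
+369.0° lies outside (−180°, 180°]; subtract 360° → +9.0°.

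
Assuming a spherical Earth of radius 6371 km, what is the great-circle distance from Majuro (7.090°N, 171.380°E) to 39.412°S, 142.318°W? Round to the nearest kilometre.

Δλ = -142.318 − 171.380 = -313.698°; wrapped into (−180°, 180°]: 46.302°.
Δφ = -39.412 − 7.090 = -46.502°.
a = sin²(Δφ/2) + cos φ₁ · cos φ₂ · sin²(Δλ/2) = 0.274344.
c = 2·atan2(√a, √(1−a)) = 1.10256 rad → d = 6371·c ≈ 7024.42 km.

7024 km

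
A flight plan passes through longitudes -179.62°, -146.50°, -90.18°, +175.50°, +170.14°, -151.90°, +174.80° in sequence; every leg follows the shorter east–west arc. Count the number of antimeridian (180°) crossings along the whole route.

Leg 1: -179.62° → -146.50°, shortest Δλ = 33.12° (east) — does not cross 180°.
Leg 2: -146.50° → -90.18°, shortest Δλ = 56.32° (east) — does not cross 180°.
Leg 3: -90.18° → +175.50°, shortest Δλ = -94.32° (west) — crosses 180°.
Leg 4: +175.50° → +170.14°, shortest Δλ = -5.36° (west) — does not cross 180°.
Leg 5: +170.14° → -151.90°, shortest Δλ = 37.96° (east) — crosses 180°.
Leg 6: -151.90° → +174.80°, shortest Δλ = -33.3° (west) — crosses 180°.
Total crossings: 3.

3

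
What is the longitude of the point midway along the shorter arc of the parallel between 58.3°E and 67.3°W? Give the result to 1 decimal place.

Signed shortest Δλ from +58.3° to -67.3° is -125.6°.
Midpoint longitude = +58.3° + (-125.6°)/2 = +58.3° − 62.8° = -4.5°.

4.5°W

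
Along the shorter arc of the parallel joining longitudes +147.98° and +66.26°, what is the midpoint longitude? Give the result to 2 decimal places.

+107.12°

Signed shortest Δλ from +147.98° to +66.26° is -81.72°.
Midpoint longitude = +147.98° + (-81.72°)/2 = +147.98° − 40.86° = +107.12°.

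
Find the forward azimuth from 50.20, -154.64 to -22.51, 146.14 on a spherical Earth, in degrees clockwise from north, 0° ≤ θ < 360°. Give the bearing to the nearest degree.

233°

Δλ = 146.14 − -154.64 = 300.78°; wrapped into (−180°, 180°]: -59.22°.
θ = atan2( sin Δλ · cos φ₂ , cos φ₁ · sin φ₂ − sin φ₁ · cos φ₂ · cos Δλ )
  = atan2(-0.79368, -0.60827) = -127.466° → normalised to [0°, 360°): 232.534°.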